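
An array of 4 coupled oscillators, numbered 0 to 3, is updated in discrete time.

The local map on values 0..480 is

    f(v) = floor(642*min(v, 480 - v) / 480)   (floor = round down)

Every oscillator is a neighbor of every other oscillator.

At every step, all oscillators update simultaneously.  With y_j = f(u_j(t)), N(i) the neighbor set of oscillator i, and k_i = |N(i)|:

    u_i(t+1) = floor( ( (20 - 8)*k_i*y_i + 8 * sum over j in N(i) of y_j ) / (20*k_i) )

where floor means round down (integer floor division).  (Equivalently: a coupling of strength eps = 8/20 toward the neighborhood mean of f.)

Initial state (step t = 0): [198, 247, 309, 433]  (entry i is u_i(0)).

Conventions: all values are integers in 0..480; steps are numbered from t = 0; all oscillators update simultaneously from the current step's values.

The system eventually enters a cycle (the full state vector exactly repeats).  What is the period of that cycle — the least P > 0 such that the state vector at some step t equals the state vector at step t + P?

Answer: 4
Key observation: The state at step 12, [307, 307, 307, 307], reappears at step 16 — and no state repeats earlier — so the cycle the system enters has period 4.

Derivation:
t=0: [198, 247, 309, 433]
t=1: [238, 260, 221, 144]
t=2: [294, 283, 284, 236]
t=3: [260, 267, 267, 292]
t=4: [285, 280, 280, 265]
t=5: [265, 268, 268, 278]
t=6: [283, 281, 281, 275]
t=7: [265, 266, 266, 270]
t=8: [285, 285, 285, 282]
t=9: [260, 260, 260, 262]
t=10: [293, 293, 293, 292]
t=11: [250, 250, 250, 250]
t=12: [307, 307, 307, 307]
t=13: [231, 231, 231, 231]
t=14: [308, 308, 308, 308]
t=15: [230, 230, 230, 230]
t=16: [307, 307, 307, 307]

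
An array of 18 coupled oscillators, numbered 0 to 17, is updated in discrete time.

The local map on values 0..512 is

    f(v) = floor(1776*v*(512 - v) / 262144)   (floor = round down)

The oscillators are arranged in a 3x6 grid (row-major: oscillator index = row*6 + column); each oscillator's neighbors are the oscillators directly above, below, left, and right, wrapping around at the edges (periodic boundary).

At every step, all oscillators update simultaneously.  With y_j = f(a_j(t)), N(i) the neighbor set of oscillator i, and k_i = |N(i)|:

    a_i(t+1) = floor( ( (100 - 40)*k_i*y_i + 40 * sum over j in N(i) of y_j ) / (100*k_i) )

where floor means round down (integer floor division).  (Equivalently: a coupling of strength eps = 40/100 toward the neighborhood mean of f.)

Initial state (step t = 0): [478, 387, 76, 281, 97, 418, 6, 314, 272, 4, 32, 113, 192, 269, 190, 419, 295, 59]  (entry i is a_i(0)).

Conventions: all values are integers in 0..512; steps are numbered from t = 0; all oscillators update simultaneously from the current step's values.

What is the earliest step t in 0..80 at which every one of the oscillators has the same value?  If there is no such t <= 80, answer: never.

Answer: 22
Key observation: Synchronization is absorbing here: once all oscillators are equal they stay equal, and step 22 is the first all-equal step.

Derivation:
t=0: [478, 387, 76, 281, 97, 418, 6, 314, 272, 4, 32, 113, 192, 269, 190, 419, 295, 59]  (not all equal)
t=1: [168, 315, 296, 340, 287, 246, 137, 375, 372, 132, 164, 240, 324, 423, 385, 287, 341, 250]  (not all equal)
t=2: [396, 394, 409, 402, 424, 437, 368, 346, 356, 360, 392, 427, 390, 304, 346, 408, 407, 435]  (not all equal)
t=3: [308, 329, 308, 298, 264, 236, 342, 381, 368, 350, 306, 259, 325, 398, 371, 306, 281, 243]  (not all equal)
t=4: [420, 393, 410, 427, 439, 439, 397, 349, 365, 394, 427, 436, 403, 335, 364, 417, 437, 438]  (not all equal)
t=5: [270, 322, 298, 255, 223, 222, 302, 369, 352, 300, 244, 233, 297, 376, 349, 275, 228, 227]  (not all equal)
t=6: [436, 406, 421, 439, 437, 437, 424, 371, 389, 428, 440, 438, 424, 366, 391, 434, 438, 437]  (not all equal)
t=7: [236, 294, 270, 225, 220, 221, 256, 335, 312, 244, 218, 222, 257, 338, 309, 237, 220, 224]  (not all equal)
t=8: [440, 428, 436, 438, 435, 435, 438, 410, 424, 439, 435, 436, 437, 409, 424, 438, 435, 437]  (not all equal)
t=9: [219, 246, 231, 220, 225, 224, 225, 269, 248, 221, 224, 223, 227, 271, 249, 222, 224, 223]  (not all equal)
t=10: [435, 441, 439, 435, 436, 436, 437, 441, 441, 436, 436, 436, 437, 441, 441, 436, 436, 436]  (not all equal)
t=11: [223, 213, 216, 224, 224, 224, 221, 213, 213, 223, 224, 223, 221, 213, 213, 223, 224, 223]  (not all equal)
t=12: [435, 431, 432, 436, 437, 436, 434, 431, 431, 435, 436, 436, 434, 431, 431, 435, 436, 436]  (not all equal)
t=13: [227, 234, 233, 225, 222, 224, 228, 235, 234, 226, 224, 224, 228, 235, 234, 226, 224, 224]  (not all equal)
t=14: [438, 440, 439, 437, 436, 437, 438, 440, 439, 437, 436, 437, 438, 440, 439, 437, 436, 437]  (not all equal)
t=15: [218, 214, 217, 221, 223, 221, 218, 214, 217, 221, 223, 221, 218, 214, 217, 221, 223, 221]  (not all equal)
t=16: [433, 432, 433, 434, 435, 435, 433, 432, 433, 434, 435, 435, 433, 432, 433, 434, 435, 435]  (not all equal)
t=17: [230, 233, 231, 228, 226, 226, 230, 233, 231, 228, 226, 226, 230, 233, 231, 228, 226, 226]  (not all equal)
t=18: [438, 439, 439, 438, 437, 437, 438, 439, 439, 438, 437, 437, 438, 439, 439, 438, 437, 437]  (not all equal)
t=19: [219, 217, 217, 219, 221, 221, 219, 217, 217, 219, 221, 221, 219, 217, 217, 219, 221, 221]  (not all equal)
t=20: [434, 433, 433, 434, 434, 434, 434, 433, 433, 434, 434, 434, 434, 433, 433, 434, 434, 434]  (not all equal)
t=21: [229, 230, 230, 229, 229, 229, 229, 230, 230, 229, 229, 229, 229, 230, 230, 229, 229, 229]  (not all equal)
t=22: [439, 439, 439, 439, 439, 439, 439, 439, 439, 439, 439, 439, 439, 439, 439, 439, 439, 439]  (all equal)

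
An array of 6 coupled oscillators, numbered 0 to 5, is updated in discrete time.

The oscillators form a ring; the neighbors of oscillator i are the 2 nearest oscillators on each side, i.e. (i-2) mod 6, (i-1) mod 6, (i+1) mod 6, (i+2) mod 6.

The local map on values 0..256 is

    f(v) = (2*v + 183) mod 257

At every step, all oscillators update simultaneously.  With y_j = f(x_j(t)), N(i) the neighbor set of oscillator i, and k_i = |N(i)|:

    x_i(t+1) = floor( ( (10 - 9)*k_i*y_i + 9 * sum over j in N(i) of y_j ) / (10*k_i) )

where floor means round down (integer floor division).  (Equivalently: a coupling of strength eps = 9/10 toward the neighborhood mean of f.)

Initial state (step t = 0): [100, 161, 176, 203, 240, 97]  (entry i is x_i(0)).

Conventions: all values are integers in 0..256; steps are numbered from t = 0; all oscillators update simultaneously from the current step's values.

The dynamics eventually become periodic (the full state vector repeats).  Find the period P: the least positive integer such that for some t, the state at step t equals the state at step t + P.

Answer: 16
Key observation: The state at step 14, [213, 213, 213, 213, 213, 213], reappears at step 30 — and no state repeats earlier — so the cycle the system enters has period 16.

Derivation:
t=0: [100, 161, 176, 203, 240, 97]
t=1: [133, 101, 136, 128, 91, 146]
t=2: [165, 190, 157, 164, 188, 159]
t=3: [155, 228, 159, 155, 228, 160]
t=4: [190, 228, 186, 190, 228, 187]
t=5: [80, 53, 82, 80, 53, 82]
t=6: [63, 82, 62, 63, 82, 62]
t=7: [68, 54, 68, 68, 54, 68]
t=8: [49, 59, 49, 49, 59, 49]
t=9: [33, 26, 33, 33, 26, 33]
t=10: [242, 247, 242, 242, 247, 242]
t=11: [157, 154, 157, 157, 154, 157]
t=12: [237, 239, 237, 237, 239, 237]
t=13: [144, 143, 144, 144, 143, 144]
t=14: [213, 213, 213, 213, 213, 213]
t=15: [95, 95, 95, 95, 95, 95]
t=16: [116, 116, 116, 116, 116, 116]
t=17: [158, 158, 158, 158, 158, 158]
t=18: [242, 242, 242, 242, 242, 242]
t=19: [153, 153, 153, 153, 153, 153]
t=20: [232, 232, 232, 232, 232, 232]
t=21: [133, 133, 133, 133, 133, 133]
t=22: [192, 192, 192, 192, 192, 192]
t=23: [53, 53, 53, 53, 53, 53]
t=24: [32, 32, 32, 32, 32, 32]
t=25: [247, 247, 247, 247, 247, 247]
t=26: [163, 163, 163, 163, 163, 163]
t=27: [252, 252, 252, 252, 252, 252]
t=28: [173, 173, 173, 173, 173, 173]
t=29: [15, 15, 15, 15, 15, 15]
t=30: [213, 213, 213, 213, 213, 213]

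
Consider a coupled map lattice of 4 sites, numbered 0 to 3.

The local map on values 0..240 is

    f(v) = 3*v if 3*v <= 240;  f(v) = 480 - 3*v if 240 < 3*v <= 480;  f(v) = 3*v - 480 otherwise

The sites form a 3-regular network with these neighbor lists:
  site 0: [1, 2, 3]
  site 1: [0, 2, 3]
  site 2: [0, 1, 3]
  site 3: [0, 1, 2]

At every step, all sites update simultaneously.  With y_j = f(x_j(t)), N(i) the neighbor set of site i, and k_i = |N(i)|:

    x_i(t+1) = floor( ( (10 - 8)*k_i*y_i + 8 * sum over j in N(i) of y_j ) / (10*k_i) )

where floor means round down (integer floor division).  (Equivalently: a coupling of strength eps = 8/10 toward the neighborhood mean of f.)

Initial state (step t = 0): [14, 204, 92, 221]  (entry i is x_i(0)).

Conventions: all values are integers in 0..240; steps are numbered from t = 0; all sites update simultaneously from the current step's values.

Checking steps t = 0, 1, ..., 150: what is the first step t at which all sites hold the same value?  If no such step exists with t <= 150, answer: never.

Simulating step by step:
t=0: [14, 204, 92, 221]  (not all equal)
t=1: [146, 140, 136, 137]  (not all equal)
t=2: [62, 60, 60, 60]  (not all equal)
t=3: [181, 181, 181, 181]  (all equal)

Answer: 3
Key observation: Synchronization is absorbing here: once all sites are equal they stay equal, and step 3 is the first all-equal step.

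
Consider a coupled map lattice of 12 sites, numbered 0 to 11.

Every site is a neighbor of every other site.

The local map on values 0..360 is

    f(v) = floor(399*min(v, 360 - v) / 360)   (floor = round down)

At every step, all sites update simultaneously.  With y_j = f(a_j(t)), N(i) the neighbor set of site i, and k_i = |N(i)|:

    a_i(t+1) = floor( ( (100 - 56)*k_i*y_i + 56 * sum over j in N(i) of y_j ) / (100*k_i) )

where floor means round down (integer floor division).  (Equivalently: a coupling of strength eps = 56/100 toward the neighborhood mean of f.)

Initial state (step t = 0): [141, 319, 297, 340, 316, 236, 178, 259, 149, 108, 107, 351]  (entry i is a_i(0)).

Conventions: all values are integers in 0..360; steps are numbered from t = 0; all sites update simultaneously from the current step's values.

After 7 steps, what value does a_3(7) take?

Simulating step by step:
t=0: [141, 319, 297, 340, 316, 236, 178, 259, 149, 108, 107, 351]
t=1: [121, 78, 87, 69, 79, 114, 137, 104, 125, 107, 106, 64]
t=2: [119, 100, 104, 96, 100, 115, 125, 111, 120, 112, 112, 94]
t=3: [124, 116, 118, 114, 116, 122, 127, 121, 125, 121, 121, 114]
t=4: [134, 130, 131, 129, 130, 133, 135, 133, 134, 133, 133, 129]
t=5: [146, 145, 145, 144, 145, 146, 147, 146, 146, 146, 146, 144]
t=6: [160, 160, 160, 159, 160, 160, 161, 160, 160, 160, 160, 159]
t=7: [176, 176, 176, 176, 176, 176, 177, 176, 176, 176, 176, 176]

Answer: a_3(7) = 176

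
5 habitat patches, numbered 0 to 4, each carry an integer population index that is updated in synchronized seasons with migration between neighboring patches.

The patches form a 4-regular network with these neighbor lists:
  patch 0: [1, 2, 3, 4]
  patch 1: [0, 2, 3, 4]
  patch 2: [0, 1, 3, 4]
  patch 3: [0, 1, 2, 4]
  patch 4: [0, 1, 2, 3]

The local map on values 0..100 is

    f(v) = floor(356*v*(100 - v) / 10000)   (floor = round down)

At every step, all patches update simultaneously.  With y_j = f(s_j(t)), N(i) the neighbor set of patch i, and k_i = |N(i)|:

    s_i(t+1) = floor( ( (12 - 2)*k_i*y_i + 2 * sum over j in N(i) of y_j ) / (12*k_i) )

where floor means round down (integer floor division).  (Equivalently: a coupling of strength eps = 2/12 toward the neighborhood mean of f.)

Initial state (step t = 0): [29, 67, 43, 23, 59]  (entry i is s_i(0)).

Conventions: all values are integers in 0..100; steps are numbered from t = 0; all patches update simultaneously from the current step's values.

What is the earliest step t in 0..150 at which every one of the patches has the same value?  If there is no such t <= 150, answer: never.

Simulating step by step:
t=0: [29, 67, 43, 23, 59]  (not all equal)
t=1: [73, 77, 85, 66, 84]  (not all equal)
t=2: [68, 62, 48, 75, 49]  (not all equal)
t=3: [77, 82, 86, 69, 86]  (not all equal)
t=4: [61, 52, 44, 71, 44]  (not all equal)
t=5: [83, 87, 86, 75, 86]  (not all equal)
t=6: [49, 41, 43, 62, 43]  (not all equal)
t=7: [87, 86, 86, 83, 86]  (not all equal)
t=8: [40, 42, 42, 48, 42]  (not all equal)
t=9: [85, 86, 86, 87, 86]  (not all equal)
t=10: [44, 42, 42, 40, 42]  (not all equal)
t=11: [86, 86, 86, 85, 86]  (not all equal)
t=12: [42, 42, 42, 44, 42]  (not all equal)
t=13: [86, 86, 86, 86, 86]  (all equal)

Answer: 13
Key observation: Synchronization is absorbing here: once all patches are equal they stay equal, and step 13 is the first all-equal step.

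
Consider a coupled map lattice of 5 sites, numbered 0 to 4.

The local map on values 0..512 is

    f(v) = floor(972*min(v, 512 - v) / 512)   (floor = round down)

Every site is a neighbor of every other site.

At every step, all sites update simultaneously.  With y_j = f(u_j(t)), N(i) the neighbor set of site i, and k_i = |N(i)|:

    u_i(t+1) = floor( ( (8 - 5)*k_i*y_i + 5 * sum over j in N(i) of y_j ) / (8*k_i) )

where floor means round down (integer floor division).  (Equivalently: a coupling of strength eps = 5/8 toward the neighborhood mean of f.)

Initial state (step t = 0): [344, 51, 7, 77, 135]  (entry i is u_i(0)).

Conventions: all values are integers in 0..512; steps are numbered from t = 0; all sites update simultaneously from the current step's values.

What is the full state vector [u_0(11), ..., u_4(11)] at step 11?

Simulating step by step:
t=0: [344, 51, 7, 77, 135]
t=1: [199, 150, 132, 161, 185]
t=2: [327, 306, 299, 311, 321]
t=3: [371, 380, 383, 378, 374]
t=4: [257, 254, 252, 254, 256]
t=5: [482, 482, 481, 482, 483]
t=6: [56, 56, 56, 56, 55]
t=7: [105, 105, 105, 105, 105]
t=8: [199, 199, 199, 199, 199]
t=9: [377, 377, 377, 377, 377]
t=10: [256, 256, 256, 256, 256]
t=11: [486, 486, 486, 486, 486]

Answer: [486, 486, 486, 486, 486]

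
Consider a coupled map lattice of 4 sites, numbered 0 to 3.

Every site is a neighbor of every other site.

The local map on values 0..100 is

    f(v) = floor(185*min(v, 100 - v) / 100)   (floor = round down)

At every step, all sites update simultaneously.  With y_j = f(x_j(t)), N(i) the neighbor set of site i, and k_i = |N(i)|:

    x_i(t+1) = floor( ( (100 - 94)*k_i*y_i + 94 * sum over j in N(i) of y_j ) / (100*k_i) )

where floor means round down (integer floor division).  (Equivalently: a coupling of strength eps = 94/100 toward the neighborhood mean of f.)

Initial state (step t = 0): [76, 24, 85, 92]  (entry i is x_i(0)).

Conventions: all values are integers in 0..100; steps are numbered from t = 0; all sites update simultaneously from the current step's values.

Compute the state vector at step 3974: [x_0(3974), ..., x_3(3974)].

Simulating step by step:
t=0: [76, 24, 85, 92]
t=1: [29, 29, 33, 36]
t=2: [59, 59, 57, 56]
t=3: [78, 78, 77, 76]
t=4: [41, 41, 41, 40]
t=5: [74, 74, 74, 74]
t=6: [48, 48, 48, 48]
t=7: [88, 88, 88, 88]
t=8: [22, 22, 22, 22]
t=9: [40, 40, 40, 40]
t=10: [74, 74, 74, 74]

Answer: [40, 40, 40, 40]
Key observation: The state at step 5, [74, 74, 74, 74], reappears at step 10: the system is in a cycle of period 5 from step 5 on.  Therefore the state at step 3974 equals the state at step 5 + ((3974 - 5) mod 5) = 9, which is [40, 40, 40, 40].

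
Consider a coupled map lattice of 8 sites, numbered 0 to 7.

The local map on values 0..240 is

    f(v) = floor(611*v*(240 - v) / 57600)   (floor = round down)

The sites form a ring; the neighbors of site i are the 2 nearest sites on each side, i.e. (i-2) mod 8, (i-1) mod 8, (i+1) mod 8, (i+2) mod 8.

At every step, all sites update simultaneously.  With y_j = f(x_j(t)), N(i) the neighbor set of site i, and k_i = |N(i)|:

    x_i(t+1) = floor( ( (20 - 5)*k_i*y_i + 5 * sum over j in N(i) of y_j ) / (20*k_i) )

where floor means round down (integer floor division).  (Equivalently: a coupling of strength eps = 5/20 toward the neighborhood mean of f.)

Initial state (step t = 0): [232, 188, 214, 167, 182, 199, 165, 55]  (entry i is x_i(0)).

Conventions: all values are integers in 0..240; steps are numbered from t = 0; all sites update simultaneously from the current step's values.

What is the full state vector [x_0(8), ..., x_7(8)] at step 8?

Answer: [145, 145, 145, 145, 145, 145, 145, 145]

Derivation:
t=0: [232, 188, 214, 167, 182, 199, 165, 55]
t=1: [39, 96, 66, 119, 108, 94, 118, 101]
t=2: [97, 141, 124, 149, 148, 146, 146, 143]
t=3: [147, 147, 150, 144, 144, 144, 145, 146]
t=4: [144, 144, 143, 145, 145, 145, 145, 145]
t=5: [146, 146, 146, 146, 146, 146, 146, 146]
t=6: [145, 145, 145, 145, 145, 145, 145, 145]
t=7: [146, 146, 146, 146, 146, 146, 146, 146]
t=8: [145, 145, 145, 145, 145, 145, 145, 145]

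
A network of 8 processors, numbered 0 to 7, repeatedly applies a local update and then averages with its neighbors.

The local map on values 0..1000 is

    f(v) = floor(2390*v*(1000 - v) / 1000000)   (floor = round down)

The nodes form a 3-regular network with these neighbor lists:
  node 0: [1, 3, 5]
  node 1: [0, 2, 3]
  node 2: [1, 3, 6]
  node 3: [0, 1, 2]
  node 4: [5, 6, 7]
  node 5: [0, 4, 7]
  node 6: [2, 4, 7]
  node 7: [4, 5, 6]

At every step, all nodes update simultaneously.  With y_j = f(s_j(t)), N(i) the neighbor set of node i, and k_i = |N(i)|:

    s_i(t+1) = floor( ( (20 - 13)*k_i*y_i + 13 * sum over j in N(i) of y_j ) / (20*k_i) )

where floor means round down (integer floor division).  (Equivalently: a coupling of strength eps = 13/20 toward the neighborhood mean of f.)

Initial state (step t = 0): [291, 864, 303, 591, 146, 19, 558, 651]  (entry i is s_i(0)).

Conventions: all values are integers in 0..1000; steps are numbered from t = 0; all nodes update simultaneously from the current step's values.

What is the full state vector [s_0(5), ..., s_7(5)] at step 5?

Simulating step by step:
t=0: [291, 864, 303, 591, 146, 19, 558, 651]
t=1: [367, 439, 489, 478, 358, 304, 497, 391]
t=2: [560, 584, 594, 585, 554, 539, 580, 556]
t=3: [585, 580, 579, 580, 588, 590, 584, 588]
t=4: [580, 581, 581, 581, 578, 578, 579, 578]
t=5: [581, 581, 581, 581, 582, 582, 581, 582]

Answer: [581, 581, 581, 581, 582, 582, 581, 582]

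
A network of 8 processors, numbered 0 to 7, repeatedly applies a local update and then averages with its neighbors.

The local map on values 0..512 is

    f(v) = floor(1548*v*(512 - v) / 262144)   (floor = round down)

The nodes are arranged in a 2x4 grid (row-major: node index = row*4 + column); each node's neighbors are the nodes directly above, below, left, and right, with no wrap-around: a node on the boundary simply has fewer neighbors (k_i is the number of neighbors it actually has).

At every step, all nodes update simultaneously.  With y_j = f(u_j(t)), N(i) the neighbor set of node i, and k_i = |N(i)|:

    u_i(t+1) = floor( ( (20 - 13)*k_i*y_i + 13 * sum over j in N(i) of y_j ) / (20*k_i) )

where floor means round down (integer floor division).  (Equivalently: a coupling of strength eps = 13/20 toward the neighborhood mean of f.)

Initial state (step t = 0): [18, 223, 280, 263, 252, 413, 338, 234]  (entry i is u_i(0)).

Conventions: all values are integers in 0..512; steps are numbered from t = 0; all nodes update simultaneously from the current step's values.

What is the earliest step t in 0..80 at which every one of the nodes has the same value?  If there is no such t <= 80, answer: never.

Answer: 30
Key observation: Synchronization is absorbing here: once all nodes are equal they stay equal, and step 30 is the first all-equal step.

Derivation:
t=0: [18, 223, 280, 263, 252, 413, 338, 234]  (not all equal)
t=1: [267, 279, 375, 384, 230, 325, 339, 372]  (not all equal)
t=2: [384, 360, 326, 299, 375, 366, 330, 314]  (not all equal)
t=3: [304, 321, 353, 367, 302, 322, 349, 365]  (not all equal)
t=4: [369, 357, 334, 320, 369, 358, 335, 321]  (not all equal)
t=5: [315, 327, 347, 358, 315, 327, 347, 358]  (not all equal)
t=6: [363, 354, 339, 329, 363, 354, 339, 329]  (not all equal)
t=7: [322, 331, 344, 352, 322, 331, 344, 352]  (not all equal)
t=8: [358, 352, 341, 334, 358, 352, 341, 334]  (not all equal)
t=9: [327, 333, 342, 348, 327, 333, 342, 348]  (not all equal)
t=10: [355, 350, 343, 338, 355, 350, 343, 338]  (not all equal)
t=11: [330, 334, 341, 345, 330, 334, 341, 345]  (not all equal)
t=12: [353, 350, 344, 341, 353, 350, 344, 341]  (not all equal)
t=13: [331, 334, 340, 343, 331, 334, 340, 343]  (not all equal)
t=14: [352, 350, 345, 342, 352, 350, 345, 342]  (not all equal)
t=15: [332, 334, 339, 342, 332, 334, 339, 342]  (not all equal)
t=16: [351, 350, 346, 343, 351, 350, 346, 343]  (not all equal)
t=17: [333, 334, 338, 341, 333, 334, 338, 341]  (not all equal)
t=18: [351, 350, 347, 344, 351, 350, 347, 344]  (not all equal)
t=19: [333, 334, 337, 340, 333, 334, 337, 340]  (not all equal)
t=20: [351, 350, 348, 345, 351, 350, 348, 345]  (not all equal)
t=21: [333, 334, 337, 339, 333, 334, 337, 339]  (not all equal)
t=22: [351, 350, 348, 346, 351, 350, 348, 346]  (not all equal)
t=23: [333, 334, 336, 338, 333, 334, 336, 338]  (not all equal)
t=24: [351, 350, 349, 347, 351, 350, 349, 347]  (not all equal)
t=25: [333, 334, 335, 337, 333, 334, 335, 337]  (not all equal)
t=26: [351, 350, 349, 348, 351, 350, 349, 348]  (not all equal)
t=27: [333, 334, 335, 336, 333, 334, 335, 336]  (not all equal)
t=28: [351, 350, 350, 349, 351, 350, 350, 349]  (not all equal)
t=29: [333, 333, 334, 334, 333, 333, 334, 334]  (not all equal)
t=30: [351, 351, 351, 351, 351, 351, 351, 351]  (all equal)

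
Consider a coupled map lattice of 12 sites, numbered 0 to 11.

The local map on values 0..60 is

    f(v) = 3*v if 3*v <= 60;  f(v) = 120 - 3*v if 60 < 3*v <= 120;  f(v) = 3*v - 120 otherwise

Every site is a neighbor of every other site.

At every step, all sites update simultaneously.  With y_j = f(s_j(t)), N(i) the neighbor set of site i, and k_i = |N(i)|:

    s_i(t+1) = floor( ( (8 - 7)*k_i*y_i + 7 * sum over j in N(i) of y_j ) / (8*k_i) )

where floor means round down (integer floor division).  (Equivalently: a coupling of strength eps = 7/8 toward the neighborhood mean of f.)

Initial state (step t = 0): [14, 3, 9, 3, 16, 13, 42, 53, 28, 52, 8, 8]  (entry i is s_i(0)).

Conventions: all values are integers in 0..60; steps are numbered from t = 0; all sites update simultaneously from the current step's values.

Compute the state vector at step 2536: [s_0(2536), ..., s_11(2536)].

Simulating step by step:
t=0: [14, 3, 9, 3, 16, 13, 42, 53, 28, 52, 8, 8]
t=1: [28, 27, 28, 27, 29, 28, 27, 28, 28, 28, 28, 28]
t=2: [36, 36, 36, 36, 36, 36, 36, 36, 36, 36, 36, 36]
t=3: [12, 12, 12, 12, 12, 12, 12, 12, 12, 12, 12, 12]
t=4: [36, 36, 36, 36, 36, 36, 36, 36, 36, 36, 36, 36]

Answer: [36, 36, 36, 36, 36, 36, 36, 36, 36, 36, 36, 36]
Key observation: The state at step 2, [36, 36, 36, 36, 36, 36, 36, 36, 36, 36, 36, 36], reappears at step 4: the system is in a cycle of period 2 from step 2 on.  Therefore the state at step 2536 equals the state at step 2 + ((2536 - 2) mod 2) = 2, which is [36, 36, 36, 36, 36, 36, 36, 36, 36, 36, 36, 36].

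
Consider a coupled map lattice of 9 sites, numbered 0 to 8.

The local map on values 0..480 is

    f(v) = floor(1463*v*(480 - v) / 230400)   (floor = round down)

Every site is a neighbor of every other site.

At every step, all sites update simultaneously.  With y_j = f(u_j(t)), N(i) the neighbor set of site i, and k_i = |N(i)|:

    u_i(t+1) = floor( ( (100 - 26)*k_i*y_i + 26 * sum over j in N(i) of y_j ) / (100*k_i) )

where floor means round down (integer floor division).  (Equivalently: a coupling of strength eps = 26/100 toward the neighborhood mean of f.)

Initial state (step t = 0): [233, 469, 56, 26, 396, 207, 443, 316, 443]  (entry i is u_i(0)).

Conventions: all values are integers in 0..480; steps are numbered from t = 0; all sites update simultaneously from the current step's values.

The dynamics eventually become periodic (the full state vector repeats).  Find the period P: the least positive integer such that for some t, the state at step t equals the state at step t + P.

Answer: 2
Key observation: The state at step 35, [347, 347, 347, 347, 347, 347, 347, 347, 347], reappears at step 37 — and no state repeats earlier — so the cycle the system enters has period 2.

Derivation:
t=0: [233, 469, 56, 26, 396, 207, 443, 316, 443]
t=1: [314, 78, 162, 108, 205, 309, 129, 288, 129]
t=2: [322, 229, 320, 269, 341, 325, 291, 336, 291]
t=3: [325, 354, 327, 352, 309, 323, 344, 314, 344]
t=4: [316, 290, 314, 292, 327, 318, 300, 324, 300]
t=5: [330, 344, 331, 343, 321, 328, 339, 324, 339]
t=6: [312, 300, 312, 301, 319, 314, 304, 317, 304]
t=7: [332, 339, 332, 339, 328, 331, 337, 329, 337]
t=8: [311, 304, 311, 304, 314, 311, 307, 313, 307]
t=9: [333, 337, 333, 337, 331, 333, 336, 332, 336]
t=10: [309, 306, 309, 306, 311, 309, 307, 311, 307]
t=11: [335, 337, 335, 337, 333, 335, 336, 333, 336]
t=12: [307, 306, 307, 306, 309, 307, 307, 309, 307]
t=13: [336, 337, 336, 337, 335, 336, 336, 335, 336]
t=14: [307, 306, 307, 306, 307, 307, 307, 307, 307]
t=15: [337, 337, 337, 337, 337, 337, 337, 337, 337]
t=16: [306, 306, 306, 306, 306, 306, 306, 306, 306]
t=17: [338, 338, 338, 338, 338, 338, 338, 338, 338]
t=18: [304, 304, 304, 304, 304, 304, 304, 304, 304]
t=19: [339, 339, 339, 339, 339, 339, 339, 339, 339]
t=20: [303, 303, 303, 303, 303, 303, 303, 303, 303]
t=21: [340, 340, 340, 340, 340, 340, 340, 340, 340]
t=22: [302, 302, 302, 302, 302, 302, 302, 302, 302]
t=23: [341, 341, 341, 341, 341, 341, 341, 341, 341]
t=24: [300, 300, 300, 300, 300, 300, 300, 300, 300]
t=25: [342, 342, 342, 342, 342, 342, 342, 342, 342]
t=26: [299, 299, 299, 299, 299, 299, 299, 299, 299]
t=27: [343, 343, 343, 343, 343, 343, 343, 343, 343]
t=28: [298, 298, 298, 298, 298, 298, 298, 298, 298]
t=29: [344, 344, 344, 344, 344, 344, 344, 344, 344]
t=30: [297, 297, 297, 297, 297, 297, 297, 297, 297]
t=31: [345, 345, 345, 345, 345, 345, 345, 345, 345]
t=32: [295, 295, 295, 295, 295, 295, 295, 295, 295]
t=33: [346, 346, 346, 346, 346, 346, 346, 346, 346]
t=34: [294, 294, 294, 294, 294, 294, 294, 294, 294]
t=35: [347, 347, 347, 347, 347, 347, 347, 347, 347]
t=36: [293, 293, 293, 293, 293, 293, 293, 293, 293]
t=37: [347, 347, 347, 347, 347, 347, 347, 347, 347]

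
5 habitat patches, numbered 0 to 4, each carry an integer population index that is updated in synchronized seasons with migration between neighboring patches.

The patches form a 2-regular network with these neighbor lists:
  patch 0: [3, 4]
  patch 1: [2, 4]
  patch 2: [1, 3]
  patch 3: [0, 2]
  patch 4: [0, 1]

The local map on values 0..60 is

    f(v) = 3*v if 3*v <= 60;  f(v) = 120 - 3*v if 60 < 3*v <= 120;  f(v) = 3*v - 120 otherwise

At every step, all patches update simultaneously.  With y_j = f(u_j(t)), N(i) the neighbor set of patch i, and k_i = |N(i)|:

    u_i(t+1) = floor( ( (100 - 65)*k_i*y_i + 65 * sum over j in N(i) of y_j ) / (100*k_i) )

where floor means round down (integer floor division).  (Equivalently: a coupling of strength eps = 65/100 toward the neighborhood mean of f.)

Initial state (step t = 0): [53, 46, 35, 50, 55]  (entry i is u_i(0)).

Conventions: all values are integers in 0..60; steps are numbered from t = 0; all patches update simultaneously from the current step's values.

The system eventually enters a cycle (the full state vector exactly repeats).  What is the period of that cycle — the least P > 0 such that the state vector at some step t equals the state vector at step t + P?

Simulating step by step:
t=0: [53, 46, 35, 50, 55]
t=1: [38, 25, 20, 28, 34]
t=2: [19, 41, 47, 34, 22]
t=3: [43, 25, 14, 31, 38]
t=4: [13, 31, 38, 26, 19]
t=5: [45, 29, 24, 29, 41]
t=6: [16, 28, 38, 32, 16]
t=7: [40, 30, 21, 25, 44]
t=8: [18, 32, 44, 34, 13]
t=9: [37, 24, 17, 27, 39]
t=10: [16, 34, 46, 33, 19]
t=11: [42, 30, 18, 28, 41]
t=12: [14, 29, 40, 32, 12]
t=13: [34, 23, 18, 22, 36]
t=14: [27, 39, 53, 42, 26]
t=15: [29, 27, 16, 27, 28]
t=16: [35, 40, 42, 39, 36]
t=17: [10, 5, 3, 7, 9]
t=18: [26, 16, 14, 20, 24]
t=19: [49, 46, 49, 48, 46]
t=20: [23, 20, 23, 25, 20]
t=21: [51, 57, 51, 48, 57]
t=22: [35, 45, 35, 29, 45]
t=23: [20, 15, 20, 21, 15]
t=24: [54, 49, 54, 58, 49]
t=25: [41, 31, 41, 46, 31]
t=26: [15, 19, 15, 8, 19]
t=27: [42, 53, 42, 37, 53]
t=28: [17, 28, 17, 7, 28]
t=29: [36, 40, 36, 40, 40]
t=30: [4, 3, 4, 7, 3]
t=31: [13, 9, 13, 15, 9]
t=32: [37, 30, 37, 41, 30]
t=33: [13, 23, 13, 6, 23]
t=34: [36, 47, 36, 31, 47]
t=35: [19, 18, 19, 17, 18]
t=36: [54, 54, 54, 54, 54]
t=37: [42, 42, 42, 42, 42]
t=38: [6, 6, 6, 6, 6]
t=39: [18, 18, 18, 18, 18]
t=40: [54, 54, 54, 54, 54]

Answer: 4
Key observation: The state at step 36, [54, 54, 54, 54, 54], reappears at step 40 — and no state repeats earlier — so the cycle the system enters has period 4.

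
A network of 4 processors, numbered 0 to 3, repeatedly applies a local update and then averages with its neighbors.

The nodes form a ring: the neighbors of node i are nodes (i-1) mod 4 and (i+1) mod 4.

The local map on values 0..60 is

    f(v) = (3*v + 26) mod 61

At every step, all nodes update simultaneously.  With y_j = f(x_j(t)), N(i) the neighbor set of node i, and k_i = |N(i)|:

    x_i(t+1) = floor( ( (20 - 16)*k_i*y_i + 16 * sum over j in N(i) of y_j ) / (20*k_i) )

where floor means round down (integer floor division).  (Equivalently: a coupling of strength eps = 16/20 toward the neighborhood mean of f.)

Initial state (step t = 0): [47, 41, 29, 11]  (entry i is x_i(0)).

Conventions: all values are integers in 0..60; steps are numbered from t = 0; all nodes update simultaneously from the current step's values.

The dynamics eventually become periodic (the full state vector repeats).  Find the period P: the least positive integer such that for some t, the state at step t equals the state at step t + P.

Simulating step by step:
t=0: [47, 41, 29, 11]
t=1: [43, 44, 44, 50]
t=2: [42, 34, 43, 38]
t=3: [15, 26, 16, 28]
t=4: [38, 17, 39, 19]
t=5: [18, 18, 19, 20]
t=6: [21, 20, 22, 21]
t=7: [26, 28, 27, 29]
t=8: [49, 45, 49, 46]
t=9: [42, 48, 42, 49]
t=10: [45, 33, 45, 34]
t=11: [11, 31, 11, 32]
t=12: [35, 58, 35, 47]
t=13: [26, 10, 26, 16]
t=14: [36, 45, 36, 37]
t=15: [24, 17, 24, 12]
t=16: [14, 32, 14, 29]
t=17: [22, 5, 22, 16]
t=18: [27, 33, 27, 27]
t=19: [28, 37, 28, 46]
t=20: [32, 42, 32, 47]
t=21: [30, 6, 30, 9]
t=22: [49, 52, 49, 54]
t=23: [36, 52, 36, 41]
t=24: [37, 21, 37, 15]
t=25: [18, 17, 18, 14]
t=26: [13, 18, 13, 16]
t=27: [13, 7, 13, 5]
t=28: [36, 12, 36, 11]
t=29: [26, 9, 26, 21]
t=30: [41, 45, 41, 40]
t=31: [30, 29, 30, 26]
t=32: [49, 54, 49, 52]
t=33: [36, 41, 36, 52]
t=34: [37, 15, 37, 21]
t=35: [18, 14, 18, 17]
t=36: [13, 16, 13, 18]
t=37: [13, 5, 13, 7]
t=38: [36, 11, 36, 12]
t=39: [26, 21, 26, 9]
t=40: [41, 40, 41, 45]
t=41: [30, 26, 30, 29]
t=42: [49, 52, 49, 54]

Answer: 20
Key observation: The state at step 22, [49, 52, 49, 54], reappears at step 42 — and no state repeats earlier — so the cycle the system enters has period 20.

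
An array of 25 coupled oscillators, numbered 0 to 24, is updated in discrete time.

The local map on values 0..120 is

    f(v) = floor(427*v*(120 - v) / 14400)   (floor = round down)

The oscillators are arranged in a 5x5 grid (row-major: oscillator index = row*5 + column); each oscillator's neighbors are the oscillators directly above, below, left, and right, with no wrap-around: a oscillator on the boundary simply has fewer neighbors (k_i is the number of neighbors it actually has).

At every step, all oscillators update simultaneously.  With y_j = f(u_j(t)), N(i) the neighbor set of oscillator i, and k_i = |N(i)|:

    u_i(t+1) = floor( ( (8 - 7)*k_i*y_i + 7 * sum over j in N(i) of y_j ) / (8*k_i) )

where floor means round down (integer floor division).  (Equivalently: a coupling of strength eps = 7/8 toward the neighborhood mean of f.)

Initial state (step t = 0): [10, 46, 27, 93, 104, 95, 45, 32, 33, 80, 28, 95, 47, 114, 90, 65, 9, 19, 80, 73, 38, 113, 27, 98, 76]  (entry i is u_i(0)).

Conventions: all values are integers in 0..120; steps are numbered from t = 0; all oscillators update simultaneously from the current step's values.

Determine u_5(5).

Simulating step by step:
t=0: [10, 46, 27, 93, 104, 95, 45, 32, 33, 80, 28, 95, 47, 114, 90, 65, 9, 19, 80, 73, 38, 113, 27, 98, 76]
t=1: [78, 72, 84, 69, 79, 69, 83, 89, 69, 74, 81, 75, 62, 81, 72, 70, 59, 72, 64, 92, 67, 59, 50, 85, 84]
t=2: [102, 93, 94, 97, 101, 94, 96, 95, 95, 100, 101, 99, 95, 103, 91, 101, 103, 104, 91, 96, 104, 104, 99, 97, 82]
t=3: [70, 65, 70, 66, 61, 60, 69, 70, 62, 66, 62, 61, 59, 71, 61, 52, 53, 63, 60, 80, 52, 53, 55, 75, 70]
t=4: [105, 103, 104, 105, 105, 104, 105, 104, 104, 105, 105, 105, 104, 105, 101, 104, 105, 105, 101, 103, 104, 105, 103, 104, 97]
t=5: [49, 47, 48, 47, 46, 46, 48, 48, 47, 49, 47, 46, 47, 51, 48, 47, 46, 49, 49, 58, 47, 48, 47, 56, 52]

Answer: u_5(5) = 46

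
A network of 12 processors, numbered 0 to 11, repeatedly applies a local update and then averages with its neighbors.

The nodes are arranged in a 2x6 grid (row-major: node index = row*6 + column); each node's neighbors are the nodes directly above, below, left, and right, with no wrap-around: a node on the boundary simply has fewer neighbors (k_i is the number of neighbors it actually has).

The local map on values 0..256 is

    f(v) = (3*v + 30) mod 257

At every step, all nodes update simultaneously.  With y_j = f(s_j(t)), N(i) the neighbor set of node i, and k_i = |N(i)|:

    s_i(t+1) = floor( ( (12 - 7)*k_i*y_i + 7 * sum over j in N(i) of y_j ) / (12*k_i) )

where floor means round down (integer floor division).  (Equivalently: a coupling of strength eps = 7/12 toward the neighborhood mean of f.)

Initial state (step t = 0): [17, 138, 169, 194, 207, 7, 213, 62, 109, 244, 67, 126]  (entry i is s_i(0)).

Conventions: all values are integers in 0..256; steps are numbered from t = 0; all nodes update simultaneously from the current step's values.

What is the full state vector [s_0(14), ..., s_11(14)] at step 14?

Simulating step by step:
t=0: [17, 138, 169, 194, 207, 7, 213, 62, 109, 244, 67, 126]
t=1: [133, 140, 84, 120, 130, 105, 151, 175, 136, 186, 200, 145]
t=2: [193, 126, 109, 106, 133, 144, 156, 133, 102, 114, 134, 146]
t=3: [153, 134, 104, 113, 163, 197, 178, 163, 108, 115, 169, 198]
t=4: [162, 135, 110, 87, 49, 78, 89, 64, 80, 94, 54, 83]
t=5: [64, 137, 86, 79, 119, 60, 82, 137, 79, 69, 129, 67]
t=6: [151, 161, 52, 81, 128, 192, 126, 118, 92, 133, 182, 204]
t=7: [212, 211, 139, 106, 98, 121, 165, 141, 114, 96, 114, 98]
t=8: [110, 166, 148, 99, 94, 95, 106, 135, 134, 87, 85, 101]
t=9: [73, 102, 140, 88, 53, 62, 119, 128, 156, 67, 43, 56]
t=10: [164, 149, 149, 134, 158, 202, 172, 152, 213, 181, 186, 191]
t=11: [76, 180, 198, 175, 175, 148, 82, 174, 163, 103, 107, 94]
t=12: [22, 52, 65, 62, 85, 118, 19, 31, 46, 61, 73, 113]
t=13: [119, 163, 204, 180, 126, 93, 100, 137, 179, 211, 172, 156]
t=14: [76, 88, 75, 106, 90, 136, 122, 102, 111, 89, 118, 124]

Answer: [76, 88, 75, 106, 90, 136, 122, 102, 111, 89, 118, 124]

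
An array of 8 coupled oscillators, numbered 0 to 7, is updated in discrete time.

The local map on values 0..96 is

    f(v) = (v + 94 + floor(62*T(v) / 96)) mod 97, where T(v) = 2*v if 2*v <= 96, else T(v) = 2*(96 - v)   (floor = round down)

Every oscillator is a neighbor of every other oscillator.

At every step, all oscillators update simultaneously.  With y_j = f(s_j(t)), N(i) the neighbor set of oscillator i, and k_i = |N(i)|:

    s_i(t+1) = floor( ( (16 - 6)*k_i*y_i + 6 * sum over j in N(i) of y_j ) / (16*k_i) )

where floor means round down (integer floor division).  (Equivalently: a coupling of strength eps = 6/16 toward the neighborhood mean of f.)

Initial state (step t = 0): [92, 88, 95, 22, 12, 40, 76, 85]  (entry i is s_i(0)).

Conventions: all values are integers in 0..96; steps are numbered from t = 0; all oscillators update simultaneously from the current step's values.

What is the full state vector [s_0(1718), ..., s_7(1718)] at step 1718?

Simulating step by step:
t=0: [92, 88, 95, 22, 12, 40, 76, 85]
t=1: [82, 83, 81, 55, 42, 79, 29, 83]
t=2: [19, 73, 19, 23, 72, 19, 55, 73]
t=3: [32, 10, 32, 37, 11, 32, 13, 10]
t=4: [60, 31, 60, 66, 32, 60, 35, 31]
t=5: [19, 55, 19, 18, 56, 19, 60, 55]
t=6: [32, 13, 32, 31, 13, 32, 13, 13]
t=7: [60, 35, 60, 59, 35, 60, 35, 35]
t=8: [21, 61, 21, 21, 61, 21, 61, 61]
t=9: [36, 14, 36, 36, 14, 36, 14, 14]
t=10: [68, 39, 68, 68, 39, 68, 39, 39]
t=11: [21, 68, 21, 21, 68, 21, 68, 68]
t=12: [36, 12, 36, 36, 12, 36, 12, 12]
t=13: [67, 35, 67, 67, 35, 67, 35, 35]
t=14: [19, 61, 19, 19, 61, 19, 61, 61]
t=15: [32, 13, 32, 32, 13, 32, 13, 13]
t=16: [60, 35, 60, 60, 35, 60, 35, 35]
t=17: [21, 61, 21, 21, 61, 21, 61, 61]

Answer: [21, 61, 21, 21, 61, 21, 61, 61]
Key observation: The state at step 8, [21, 61, 21, 21, 61, 21, 61, 61], reappears at step 17: the system is in a cycle of period 9 from step 8 on.  Therefore the state at step 1718 equals the state at step 8 + ((1718 - 8) mod 9) = 8, which is [21, 61, 21, 21, 61, 21, 61, 61].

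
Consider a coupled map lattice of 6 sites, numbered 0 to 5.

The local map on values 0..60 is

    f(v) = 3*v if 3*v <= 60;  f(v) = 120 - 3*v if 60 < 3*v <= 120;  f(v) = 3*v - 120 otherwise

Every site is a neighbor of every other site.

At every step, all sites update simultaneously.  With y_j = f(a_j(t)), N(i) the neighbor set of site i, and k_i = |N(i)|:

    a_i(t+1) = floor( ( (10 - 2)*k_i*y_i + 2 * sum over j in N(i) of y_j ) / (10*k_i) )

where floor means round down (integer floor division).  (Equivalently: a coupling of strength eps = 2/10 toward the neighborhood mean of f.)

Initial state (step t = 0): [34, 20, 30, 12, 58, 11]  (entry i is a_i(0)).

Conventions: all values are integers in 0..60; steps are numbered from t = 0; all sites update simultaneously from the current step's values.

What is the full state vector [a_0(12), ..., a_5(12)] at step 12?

Answer: [43, 29, 43, 43, 29, 43]

Derivation:
t=0: [34, 20, 30, 12, 58, 11]
t=1: [22, 54, 32, 36, 50, 34]
t=2: [48, 39, 25, 16, 30, 20]
t=3: [26, 10, 42, 44, 31, 54]
t=4: [38, 29, 10, 15, 26, 38]
t=5: [11, 31, 29, 40, 38, 11]
t=6: [30, 25, 30, 5, 9, 30]
t=7: [29, 41, 29, 18, 27, 29]
t=8: [32, 10, 32, 48, 37, 32]
t=9: [23, 28, 23, 23, 12, 23]
t=10: [49, 38, 49, 49, 38, 49]
t=11: [25, 9, 25, 25, 9, 25]
t=12: [43, 29, 43, 43, 29, 43]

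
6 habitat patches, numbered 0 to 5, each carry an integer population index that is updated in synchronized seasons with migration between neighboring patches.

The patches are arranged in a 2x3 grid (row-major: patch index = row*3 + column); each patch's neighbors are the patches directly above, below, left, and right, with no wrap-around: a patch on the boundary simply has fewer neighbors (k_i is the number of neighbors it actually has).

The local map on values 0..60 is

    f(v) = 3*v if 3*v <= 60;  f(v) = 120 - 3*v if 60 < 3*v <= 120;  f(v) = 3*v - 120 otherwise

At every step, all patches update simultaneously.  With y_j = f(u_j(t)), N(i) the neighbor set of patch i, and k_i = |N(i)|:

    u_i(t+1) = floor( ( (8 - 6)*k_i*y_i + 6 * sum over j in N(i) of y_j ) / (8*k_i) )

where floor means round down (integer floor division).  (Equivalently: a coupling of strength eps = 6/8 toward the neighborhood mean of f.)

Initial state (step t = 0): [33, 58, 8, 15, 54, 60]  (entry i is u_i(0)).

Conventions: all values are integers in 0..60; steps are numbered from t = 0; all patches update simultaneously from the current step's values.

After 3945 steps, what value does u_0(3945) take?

Simulating step by step:
t=0: [33, 58, 8, 15, 54, 60]
t=1: [42, 35, 48, 34, 50, 39]
t=2: [13, 18, 12, 18, 16, 21]
t=3: [50, 44, 50, 46, 53, 45]
t=4: [18, 27, 17, 30, 21, 29]
t=5: [39, 50, 39, 49, 39, 48]
t=6: [22, 9, 21, 9, 21, 8]
t=7: [33, 48, 33, 48, 33, 48]
t=8: [23, 21, 23, 21, 23, 21]
t=9: [55, 52, 55, 52, 55, 52]
t=10: [38, 42, 38, 42, 38, 42]
t=11: [6, 6, 6, 6, 6, 6]
t=12: [18, 18, 18, 18, 18, 18]
t=13: [54, 54, 54, 54, 54, 54]
t=14: [42, 42, 42, 42, 42, 42]
t=15: [6, 6, 6, 6, 6, 6]

Answer: u_0(3945) = 54
Key observation: The state at step 11, [6, 6, 6, 6, 6, 6], reappears at step 15: the system is in a cycle of period 4 from step 11 on.  Therefore the state at step 3945 equals the state at step 11 + ((3945 - 11) mod 4) = 13, which is [54, 54, 54, 54, 54, 54].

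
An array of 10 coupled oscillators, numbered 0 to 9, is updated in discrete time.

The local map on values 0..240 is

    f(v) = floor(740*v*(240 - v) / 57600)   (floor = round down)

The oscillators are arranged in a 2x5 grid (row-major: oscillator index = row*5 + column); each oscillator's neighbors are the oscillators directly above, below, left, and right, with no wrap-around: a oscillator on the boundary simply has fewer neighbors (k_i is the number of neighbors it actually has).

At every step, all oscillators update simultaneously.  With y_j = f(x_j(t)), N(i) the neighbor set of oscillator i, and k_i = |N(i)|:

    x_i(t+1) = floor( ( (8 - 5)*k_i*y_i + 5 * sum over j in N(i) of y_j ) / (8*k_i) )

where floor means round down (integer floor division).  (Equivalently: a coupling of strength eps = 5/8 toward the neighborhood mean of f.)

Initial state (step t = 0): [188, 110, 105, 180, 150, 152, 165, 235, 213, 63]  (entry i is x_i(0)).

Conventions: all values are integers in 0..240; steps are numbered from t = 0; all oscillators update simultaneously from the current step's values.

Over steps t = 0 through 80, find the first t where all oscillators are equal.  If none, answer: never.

Simulating step by step:
t=0: [188, 110, 105, 180, 150, 152, 165, 235, 213, 63]  (not all equal)
t=1: [157, 165, 138, 140, 152, 152, 136, 91, 89, 130]  (not all equal)
t=2: [165, 169, 173, 176, 177, 172, 172, 176, 176, 175]  (not all equal)
t=3: [154, 152, 147, 144, 144, 152, 149, 146, 144, 144]  (not all equal)
t=4: [170, 172, 174, 176, 177, 171, 173, 175, 176, 177]  (not all equal)
t=5: [151, 149, 146, 144, 143, 150, 148, 146, 144, 143]  (not all equal)
t=6: [172, 174, 175, 177, 177, 173, 174, 175, 177, 177]  (not all equal)
t=7: [148, 147, 145, 143, 143, 148, 147, 145, 143, 143]  (not all equal)
t=8: [174, 175, 176, 177, 178, 174, 175, 176, 177, 178]  (not all equal)
t=9: [146, 145, 144, 142, 141, 146, 145, 144, 142, 141]  (not all equal)
t=10: [176, 176, 177, 178, 178, 176, 176, 177, 178, 178]  (not all equal)
t=11: [144, 143, 142, 141, 141, 144, 143, 142, 141, 141]  (not all equal)
t=12: [177, 177, 178, 178, 179, 177, 177, 178, 178, 179]  (not all equal)
t=13: [143, 142, 141, 140, 140, 143, 142, 141, 140, 140]  (not all equal)
t=14: [178, 178, 178, 179, 179, 178, 178, 178, 179, 179]  (not all equal)
t=15: [141, 141, 140, 140, 140, 141, 141, 140, 140, 140]  (not all equal)
t=16: [179, 179, 179, 179, 179, 179, 179, 179, 179, 179]  (all equal)

Answer: 16
Key observation: Synchronization is absorbing here: once all oscillators are equal they stay equal, and step 16 is the first all-equal step.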